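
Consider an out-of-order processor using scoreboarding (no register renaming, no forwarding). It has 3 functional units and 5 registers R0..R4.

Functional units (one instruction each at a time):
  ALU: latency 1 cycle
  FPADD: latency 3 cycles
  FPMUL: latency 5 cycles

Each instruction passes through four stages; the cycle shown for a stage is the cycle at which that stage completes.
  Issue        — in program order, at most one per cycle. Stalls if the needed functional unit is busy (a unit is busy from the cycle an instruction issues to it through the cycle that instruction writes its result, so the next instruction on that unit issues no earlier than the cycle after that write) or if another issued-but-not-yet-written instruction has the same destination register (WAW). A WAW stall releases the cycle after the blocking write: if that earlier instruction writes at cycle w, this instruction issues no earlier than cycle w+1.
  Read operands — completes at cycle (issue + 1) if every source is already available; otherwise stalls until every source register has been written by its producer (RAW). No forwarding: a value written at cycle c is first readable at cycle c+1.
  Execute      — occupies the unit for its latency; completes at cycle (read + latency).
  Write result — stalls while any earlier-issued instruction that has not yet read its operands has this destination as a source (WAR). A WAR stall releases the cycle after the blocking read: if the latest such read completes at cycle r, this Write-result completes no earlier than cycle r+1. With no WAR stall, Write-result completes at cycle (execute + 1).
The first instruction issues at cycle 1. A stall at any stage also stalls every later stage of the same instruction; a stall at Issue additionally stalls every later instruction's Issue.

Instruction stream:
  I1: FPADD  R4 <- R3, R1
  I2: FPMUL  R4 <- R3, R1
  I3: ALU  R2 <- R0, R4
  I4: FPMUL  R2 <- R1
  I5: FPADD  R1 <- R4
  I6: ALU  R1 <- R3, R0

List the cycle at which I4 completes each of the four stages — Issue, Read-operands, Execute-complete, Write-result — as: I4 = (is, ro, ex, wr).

[1] I1 issues→FPADD
[2] I1 reads
[5] I1 exec-done
[6] I1 writes R4
[7] I2 issues→FPMUL
[8] I2 reads · I3 issues→ALU
[13] I2 exec-done
[14] I2 writes R4
[15] I3 reads
[16] I3 exec-done
[17] I3 writes R2
[18] I4 issues→FPMUL
[19] I4 reads · I5 issues→FPADD
[20] I5 reads
[23] I5 exec-done
[24] I4 exec-done · I5 writes R1
[25] I4 writes R2 · I6 issues→ALU
[26] I6 reads
[27] I6 exec-done
[28] I6 writes R1

I4 = (18, 19, 24, 25)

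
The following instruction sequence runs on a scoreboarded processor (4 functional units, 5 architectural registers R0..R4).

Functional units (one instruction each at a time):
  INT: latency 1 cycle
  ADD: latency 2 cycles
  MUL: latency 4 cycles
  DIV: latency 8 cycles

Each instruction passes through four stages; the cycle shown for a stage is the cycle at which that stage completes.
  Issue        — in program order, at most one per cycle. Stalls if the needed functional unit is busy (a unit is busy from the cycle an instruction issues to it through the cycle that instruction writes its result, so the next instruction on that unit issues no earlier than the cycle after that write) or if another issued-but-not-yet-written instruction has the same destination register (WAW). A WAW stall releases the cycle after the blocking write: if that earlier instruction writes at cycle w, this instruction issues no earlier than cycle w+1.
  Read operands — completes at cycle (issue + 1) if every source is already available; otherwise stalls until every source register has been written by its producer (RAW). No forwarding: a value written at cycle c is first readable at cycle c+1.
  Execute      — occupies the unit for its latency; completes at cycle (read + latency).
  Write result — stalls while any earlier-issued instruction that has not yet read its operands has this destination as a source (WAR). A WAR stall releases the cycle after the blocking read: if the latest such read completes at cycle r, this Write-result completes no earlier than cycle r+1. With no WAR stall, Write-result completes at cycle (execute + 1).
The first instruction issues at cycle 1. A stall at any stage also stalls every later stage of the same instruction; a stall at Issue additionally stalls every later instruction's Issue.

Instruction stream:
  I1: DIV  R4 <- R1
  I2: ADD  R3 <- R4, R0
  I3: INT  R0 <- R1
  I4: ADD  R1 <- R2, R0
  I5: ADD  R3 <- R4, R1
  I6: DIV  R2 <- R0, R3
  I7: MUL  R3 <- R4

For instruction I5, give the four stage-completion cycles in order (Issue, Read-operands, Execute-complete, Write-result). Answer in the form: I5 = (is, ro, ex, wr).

I5 = (21, 22, 24, 25)

t=1  I1→DIV
t=2  I1 RO, I2→ADD
t=3  I3→INT
t=4  I3 RO
t=5  I3 EX
t=10  I1 EX
t=11  I1 WR R4
t=12  I2 RO
t=13  I3 WR R0
t=14  I2 EX
t=15  I2 WR R3
t=16  I4→ADD
t=17  I4 RO
t=19  I4 EX
t=20  I4 WR R1
t=21  I5→ADD
t=22  I5 RO, I6→DIV
t=24  I5 EX
t=25  I5 WR R3
t=26  I6 RO, I7→MUL
t=27  I7 RO
t=31  I7 EX
t=32  I7 WR R3
t=34  I6 EX
t=35  I6 WR R2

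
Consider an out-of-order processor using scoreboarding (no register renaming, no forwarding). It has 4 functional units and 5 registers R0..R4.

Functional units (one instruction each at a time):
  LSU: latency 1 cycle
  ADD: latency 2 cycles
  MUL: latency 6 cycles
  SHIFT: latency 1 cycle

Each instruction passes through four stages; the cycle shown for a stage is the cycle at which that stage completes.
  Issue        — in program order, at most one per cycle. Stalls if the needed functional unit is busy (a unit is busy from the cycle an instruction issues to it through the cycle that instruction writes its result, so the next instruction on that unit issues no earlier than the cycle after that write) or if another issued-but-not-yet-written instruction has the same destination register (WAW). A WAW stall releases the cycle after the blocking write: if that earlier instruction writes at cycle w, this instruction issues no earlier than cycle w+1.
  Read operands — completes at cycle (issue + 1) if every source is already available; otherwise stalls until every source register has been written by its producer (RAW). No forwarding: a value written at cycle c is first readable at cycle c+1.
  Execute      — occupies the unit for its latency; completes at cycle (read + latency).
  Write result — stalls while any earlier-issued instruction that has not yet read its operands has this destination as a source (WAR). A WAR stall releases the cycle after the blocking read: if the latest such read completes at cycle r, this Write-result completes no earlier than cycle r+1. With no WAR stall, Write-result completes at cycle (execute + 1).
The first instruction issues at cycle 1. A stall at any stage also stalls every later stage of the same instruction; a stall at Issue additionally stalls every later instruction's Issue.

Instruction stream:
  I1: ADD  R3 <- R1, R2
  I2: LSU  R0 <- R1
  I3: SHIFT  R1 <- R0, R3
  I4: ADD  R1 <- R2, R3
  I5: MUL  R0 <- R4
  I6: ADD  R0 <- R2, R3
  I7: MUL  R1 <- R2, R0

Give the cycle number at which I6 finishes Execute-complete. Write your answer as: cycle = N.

cycle = 22

cycle 1: I1 dispatched to ADD
cycle 2: I1 operands ready | I2 dispatched to LSU
cycle 3: I2 operands ready | I3 dispatched to SHIFT
cycle 4: I1 complete | I2 complete
cycle 5: R3←I1 | R0←I2
cycle 6: I3 operands ready
cycle 7: I3 complete
cycle 8: R1←I3
cycle 9: I4 dispatched to ADD
cycle 10: I4 operands ready | I5 dispatched to MUL
cycle 11: I5 operands ready
cycle 12: I4 complete
cycle 13: R1←I4
cycle 17: I5 complete
cycle 18: R0←I5
cycle 19: I6 dispatched to ADD
cycle 20: I6 operands ready | I7 dispatched to MUL
cycle 22: I6 complete
cycle 23: R0←I6
cycle 24: I7 operands ready
cycle 30: I7 complete
cycle 31: R1←I7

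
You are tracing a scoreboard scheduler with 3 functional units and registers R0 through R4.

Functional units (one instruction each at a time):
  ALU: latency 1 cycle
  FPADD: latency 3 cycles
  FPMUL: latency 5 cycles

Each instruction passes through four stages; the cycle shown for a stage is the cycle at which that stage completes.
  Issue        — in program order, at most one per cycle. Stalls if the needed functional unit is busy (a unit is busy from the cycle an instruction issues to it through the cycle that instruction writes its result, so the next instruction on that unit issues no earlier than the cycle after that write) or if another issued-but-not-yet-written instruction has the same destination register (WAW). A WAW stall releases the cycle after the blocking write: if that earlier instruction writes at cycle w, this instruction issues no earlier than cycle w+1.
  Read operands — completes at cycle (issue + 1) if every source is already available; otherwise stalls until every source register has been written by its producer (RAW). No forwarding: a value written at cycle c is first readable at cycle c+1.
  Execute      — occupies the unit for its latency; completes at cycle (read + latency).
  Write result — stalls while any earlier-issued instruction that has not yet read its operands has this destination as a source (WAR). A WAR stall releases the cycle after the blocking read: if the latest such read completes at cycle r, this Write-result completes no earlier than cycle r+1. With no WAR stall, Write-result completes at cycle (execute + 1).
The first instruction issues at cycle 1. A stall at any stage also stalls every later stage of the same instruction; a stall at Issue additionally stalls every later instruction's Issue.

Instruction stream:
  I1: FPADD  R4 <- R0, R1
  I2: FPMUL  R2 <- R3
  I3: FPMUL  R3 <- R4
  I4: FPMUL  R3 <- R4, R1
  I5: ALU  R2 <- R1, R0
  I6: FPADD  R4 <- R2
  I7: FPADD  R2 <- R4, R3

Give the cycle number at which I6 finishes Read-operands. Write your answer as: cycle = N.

I1: IS=1 RO=2 EX=5 WR=6
I2: IS=2 RO=3 EX=8 WR=9
I3: IS=10 RO=11 EX=16 WR=17  [struct: FPMUL busy until I2 writes@9]
I4: IS=18 RO=19 EX=24 WR=25  [struct: FPMUL busy until I3 writes@17]
I5: IS=19 RO=20 EX=21 WR=22
I6: IS=20 RO=23 EX=26 WR=27  [RAW R2: wait I5 write@22]
I7: IS=28 RO=29 EX=32 WR=33  [struct: FPADD busy until I6 writes@27]

cycle = 23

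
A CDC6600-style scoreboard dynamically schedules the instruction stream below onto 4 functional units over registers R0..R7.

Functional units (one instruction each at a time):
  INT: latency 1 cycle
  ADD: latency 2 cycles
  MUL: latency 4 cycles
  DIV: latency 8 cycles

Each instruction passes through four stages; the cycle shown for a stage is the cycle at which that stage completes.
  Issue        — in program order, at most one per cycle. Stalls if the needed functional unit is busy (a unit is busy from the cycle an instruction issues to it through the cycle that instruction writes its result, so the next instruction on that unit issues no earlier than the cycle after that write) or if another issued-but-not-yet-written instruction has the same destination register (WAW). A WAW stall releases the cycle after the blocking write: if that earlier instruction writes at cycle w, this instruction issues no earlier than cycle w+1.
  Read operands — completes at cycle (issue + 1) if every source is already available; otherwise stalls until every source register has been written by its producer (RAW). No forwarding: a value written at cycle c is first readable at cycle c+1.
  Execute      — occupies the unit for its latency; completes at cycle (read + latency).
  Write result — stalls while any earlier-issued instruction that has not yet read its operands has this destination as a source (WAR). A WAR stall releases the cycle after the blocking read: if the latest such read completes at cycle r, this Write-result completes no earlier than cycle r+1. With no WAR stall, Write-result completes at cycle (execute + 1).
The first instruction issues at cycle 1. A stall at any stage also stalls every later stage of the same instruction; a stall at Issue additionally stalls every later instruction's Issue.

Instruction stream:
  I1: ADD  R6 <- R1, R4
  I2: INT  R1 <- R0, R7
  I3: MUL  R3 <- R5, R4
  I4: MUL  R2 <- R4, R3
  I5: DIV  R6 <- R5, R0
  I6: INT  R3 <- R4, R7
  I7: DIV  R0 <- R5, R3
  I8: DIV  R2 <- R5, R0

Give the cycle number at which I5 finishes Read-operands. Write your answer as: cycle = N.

cycle = 12

[I1] 1/2/4/5
[I2] 2/3/4/5
[I3] 3/4/8/9
[I4] 10/11/15/16  (struct: MUL busy until I3 writes@9)
[I5] 11/12/20/21
[I6] 12/13/14/15
[I7] 22/23/31/32  (struct: DIV busy until I5 writes@21)
[I8] 33/34/42/43  (struct: DIV busy until I7 writes@32)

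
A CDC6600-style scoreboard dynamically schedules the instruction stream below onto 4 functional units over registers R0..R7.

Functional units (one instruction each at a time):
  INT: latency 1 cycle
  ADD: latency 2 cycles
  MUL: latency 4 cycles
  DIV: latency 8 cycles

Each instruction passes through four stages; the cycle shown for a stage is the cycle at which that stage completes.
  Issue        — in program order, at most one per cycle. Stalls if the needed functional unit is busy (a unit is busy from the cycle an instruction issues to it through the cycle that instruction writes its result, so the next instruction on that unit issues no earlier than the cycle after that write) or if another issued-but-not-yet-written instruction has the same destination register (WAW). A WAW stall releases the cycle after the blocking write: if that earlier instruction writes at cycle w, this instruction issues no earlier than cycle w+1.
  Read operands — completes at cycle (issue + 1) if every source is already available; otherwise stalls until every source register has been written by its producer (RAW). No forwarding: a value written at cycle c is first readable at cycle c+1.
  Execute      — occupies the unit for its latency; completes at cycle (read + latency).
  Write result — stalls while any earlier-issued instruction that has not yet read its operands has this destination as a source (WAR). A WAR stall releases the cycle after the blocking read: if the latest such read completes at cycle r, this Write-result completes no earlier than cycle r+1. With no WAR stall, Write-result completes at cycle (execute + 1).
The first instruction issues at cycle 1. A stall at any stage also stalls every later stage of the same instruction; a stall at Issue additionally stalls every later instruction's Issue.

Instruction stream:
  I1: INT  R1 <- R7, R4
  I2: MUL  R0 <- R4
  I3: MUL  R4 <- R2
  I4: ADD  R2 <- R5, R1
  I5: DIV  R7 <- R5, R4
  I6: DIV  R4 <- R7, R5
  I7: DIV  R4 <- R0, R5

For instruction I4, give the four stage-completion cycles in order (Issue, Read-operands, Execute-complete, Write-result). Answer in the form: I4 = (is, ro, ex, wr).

I1 -> (1, 2, 3, 4)
I2 -> (2, 3, 7, 8)
I3 -> (9, 10, 14, 15)  // struct: MUL busy until I2 writes@8
I4 -> (10, 11, 13, 14)
I5 -> (11, 16, 24, 25)  // RAW R4: wait I3 write@15
I6 -> (26, 27, 35, 36)  // struct: DIV busy until I5 writes@25
I7 -> (37, 38, 46, 47)  // struct: DIV busy until I6 writes@36

I4 = (10, 11, 13, 14)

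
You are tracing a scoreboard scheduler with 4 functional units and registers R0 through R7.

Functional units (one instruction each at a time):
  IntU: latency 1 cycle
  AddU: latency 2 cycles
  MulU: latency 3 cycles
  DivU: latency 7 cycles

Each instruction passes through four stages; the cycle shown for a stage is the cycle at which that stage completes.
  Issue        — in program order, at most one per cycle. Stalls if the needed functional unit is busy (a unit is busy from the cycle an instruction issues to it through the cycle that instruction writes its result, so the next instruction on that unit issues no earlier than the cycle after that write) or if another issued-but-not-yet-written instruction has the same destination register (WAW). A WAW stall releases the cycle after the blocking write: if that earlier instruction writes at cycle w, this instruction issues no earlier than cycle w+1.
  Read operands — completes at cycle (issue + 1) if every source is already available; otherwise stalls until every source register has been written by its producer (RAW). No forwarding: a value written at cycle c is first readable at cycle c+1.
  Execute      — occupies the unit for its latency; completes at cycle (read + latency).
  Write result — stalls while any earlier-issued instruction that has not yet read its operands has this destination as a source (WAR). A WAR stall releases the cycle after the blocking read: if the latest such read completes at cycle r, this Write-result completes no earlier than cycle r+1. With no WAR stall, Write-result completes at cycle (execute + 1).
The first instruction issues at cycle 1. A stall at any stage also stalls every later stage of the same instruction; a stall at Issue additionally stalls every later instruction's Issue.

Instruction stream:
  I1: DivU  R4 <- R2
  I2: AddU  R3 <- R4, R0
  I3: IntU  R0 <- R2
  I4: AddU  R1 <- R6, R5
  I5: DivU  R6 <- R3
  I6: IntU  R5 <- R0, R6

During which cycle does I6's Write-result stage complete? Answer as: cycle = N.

cycle = 28

1) issue 1, read 2, done 9, write 10
2) issue 2, read 11, done 13, write 14  <RAW R4: wait I1 write@10>
3) issue 3, read 4, done 5, write 12  <WAR R0: wait I2 read@11>
4) issue 15, read 16, done 18, write 19  <struct: AddU busy until I2 writes@14>
5) issue 16, read 17, done 24, write 25
6) issue 17, read 26, done 27, write 28  <RAW R6: wait I5 write@25>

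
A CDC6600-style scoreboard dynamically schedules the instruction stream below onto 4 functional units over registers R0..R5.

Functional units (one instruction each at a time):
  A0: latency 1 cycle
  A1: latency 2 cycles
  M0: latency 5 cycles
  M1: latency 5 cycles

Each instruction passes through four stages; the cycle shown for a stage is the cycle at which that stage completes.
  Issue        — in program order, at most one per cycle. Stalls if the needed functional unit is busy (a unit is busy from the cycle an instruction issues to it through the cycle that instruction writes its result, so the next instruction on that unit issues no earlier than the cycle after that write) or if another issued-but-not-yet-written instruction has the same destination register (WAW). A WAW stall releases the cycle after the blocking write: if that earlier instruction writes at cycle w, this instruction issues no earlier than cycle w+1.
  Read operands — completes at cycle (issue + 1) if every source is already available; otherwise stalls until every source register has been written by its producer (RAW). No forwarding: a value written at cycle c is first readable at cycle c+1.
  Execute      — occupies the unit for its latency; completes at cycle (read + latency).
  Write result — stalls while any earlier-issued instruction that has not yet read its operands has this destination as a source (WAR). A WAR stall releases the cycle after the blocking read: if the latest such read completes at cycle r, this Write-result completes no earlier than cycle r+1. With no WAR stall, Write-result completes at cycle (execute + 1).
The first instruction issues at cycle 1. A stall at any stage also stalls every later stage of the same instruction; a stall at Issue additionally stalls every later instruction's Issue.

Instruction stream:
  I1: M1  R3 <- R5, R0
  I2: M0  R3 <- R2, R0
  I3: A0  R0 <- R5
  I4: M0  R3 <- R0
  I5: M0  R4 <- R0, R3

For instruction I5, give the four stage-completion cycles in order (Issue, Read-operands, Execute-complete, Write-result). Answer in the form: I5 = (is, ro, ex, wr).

I5 = (25, 26, 31, 32)

I1  is:1  ro:2  ex:7  wr:8
I2  is:9  ro:10  ex:15  wr:16  — WAW R3: wait I1 write@8
I3  is:10  ro:11  ex:12  wr:13
I4  is:17  ro:18  ex:23  wr:24  — struct: M0 busy until I2 writes@16
I5  is:25  ro:26  ex:31  wr:32  — struct: M0 busy until I4 writes@24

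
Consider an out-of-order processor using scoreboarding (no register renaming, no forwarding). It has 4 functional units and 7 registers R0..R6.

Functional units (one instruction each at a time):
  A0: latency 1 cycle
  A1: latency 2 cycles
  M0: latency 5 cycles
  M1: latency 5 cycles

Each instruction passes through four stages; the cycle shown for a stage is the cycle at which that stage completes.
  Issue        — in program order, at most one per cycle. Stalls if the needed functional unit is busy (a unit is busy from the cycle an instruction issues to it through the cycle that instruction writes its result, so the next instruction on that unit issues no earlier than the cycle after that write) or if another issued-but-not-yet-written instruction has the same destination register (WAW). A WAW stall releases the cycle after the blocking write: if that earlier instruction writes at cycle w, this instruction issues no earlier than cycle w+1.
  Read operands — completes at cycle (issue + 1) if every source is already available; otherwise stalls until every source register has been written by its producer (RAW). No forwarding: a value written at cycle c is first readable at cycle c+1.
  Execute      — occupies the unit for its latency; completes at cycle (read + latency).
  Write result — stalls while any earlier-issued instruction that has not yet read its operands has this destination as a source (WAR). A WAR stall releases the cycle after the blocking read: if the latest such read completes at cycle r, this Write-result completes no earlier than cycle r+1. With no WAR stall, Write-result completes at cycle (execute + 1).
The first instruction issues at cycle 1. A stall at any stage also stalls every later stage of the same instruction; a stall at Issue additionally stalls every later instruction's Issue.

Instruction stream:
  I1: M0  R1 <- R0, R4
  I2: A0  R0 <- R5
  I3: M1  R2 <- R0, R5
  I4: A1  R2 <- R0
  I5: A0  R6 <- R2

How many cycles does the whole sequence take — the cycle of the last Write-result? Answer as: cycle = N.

cycle = 20

  I1 | 1 | 2 | 7 | 8
  I2 | 2 | 3 | 4 | 5
  I3 | 3 | 6 | 11 | 12   RAW R0: wait I2 write@5
  I4 | 13 | 14 | 16 | 17   WAW R2: wait I3 write@12
  I5 | 14 | 18 | 19 | 20   RAW R2: wait I4 write@17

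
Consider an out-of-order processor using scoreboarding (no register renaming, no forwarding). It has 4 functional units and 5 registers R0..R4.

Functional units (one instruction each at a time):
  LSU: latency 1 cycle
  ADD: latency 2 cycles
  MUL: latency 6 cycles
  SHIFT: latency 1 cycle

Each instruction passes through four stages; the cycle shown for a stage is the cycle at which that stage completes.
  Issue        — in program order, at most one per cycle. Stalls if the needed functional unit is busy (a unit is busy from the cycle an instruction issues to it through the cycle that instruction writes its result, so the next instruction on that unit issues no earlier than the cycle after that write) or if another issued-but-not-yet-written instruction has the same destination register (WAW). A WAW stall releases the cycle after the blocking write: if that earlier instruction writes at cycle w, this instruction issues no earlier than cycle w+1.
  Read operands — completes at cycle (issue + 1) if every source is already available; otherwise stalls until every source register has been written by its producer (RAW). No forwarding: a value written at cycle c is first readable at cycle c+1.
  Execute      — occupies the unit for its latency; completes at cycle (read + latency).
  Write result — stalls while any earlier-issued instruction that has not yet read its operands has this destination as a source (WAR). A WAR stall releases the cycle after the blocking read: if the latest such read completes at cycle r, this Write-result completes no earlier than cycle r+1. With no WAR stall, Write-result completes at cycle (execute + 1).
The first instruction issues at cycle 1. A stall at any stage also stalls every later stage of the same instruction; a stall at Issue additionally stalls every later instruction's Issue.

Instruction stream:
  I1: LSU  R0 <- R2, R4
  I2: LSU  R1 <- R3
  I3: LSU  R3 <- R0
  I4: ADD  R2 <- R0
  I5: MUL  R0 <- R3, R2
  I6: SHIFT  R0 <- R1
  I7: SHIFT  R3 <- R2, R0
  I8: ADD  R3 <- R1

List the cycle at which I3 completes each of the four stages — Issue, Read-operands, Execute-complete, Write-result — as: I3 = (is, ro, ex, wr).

I3 = (9, 10, 11, 12)

cycle 1: I1 dispatched to LSU
cycle 2: I1 operands ready
cycle 3: I1 complete
cycle 4: R0←I1
cycle 5: I2 dispatched to LSU
cycle 6: I2 operands ready
cycle 7: I2 complete
cycle 8: R1←I2
cycle 9: I3 dispatched to LSU
cycle 10: I3 operands ready | I4 dispatched to ADD
cycle 11: I3 complete | I4 operands ready | I5 dispatched to MUL
cycle 12: R3←I3
cycle 13: I4 complete
cycle 14: R2←I4
cycle 15: I5 operands ready
cycle 21: I5 complete
cycle 22: R0←I5
cycle 23: I6 dispatched to SHIFT
cycle 24: I6 operands ready
cycle 25: I6 complete
cycle 26: R0←I6
cycle 27: I7 dispatched to SHIFT
cycle 28: I7 operands ready
cycle 29: I7 complete
cycle 30: R3←I7
cycle 31: I8 dispatched to ADD
cycle 32: I8 operands ready
cycle 34: I8 complete
cycle 35: R3←I8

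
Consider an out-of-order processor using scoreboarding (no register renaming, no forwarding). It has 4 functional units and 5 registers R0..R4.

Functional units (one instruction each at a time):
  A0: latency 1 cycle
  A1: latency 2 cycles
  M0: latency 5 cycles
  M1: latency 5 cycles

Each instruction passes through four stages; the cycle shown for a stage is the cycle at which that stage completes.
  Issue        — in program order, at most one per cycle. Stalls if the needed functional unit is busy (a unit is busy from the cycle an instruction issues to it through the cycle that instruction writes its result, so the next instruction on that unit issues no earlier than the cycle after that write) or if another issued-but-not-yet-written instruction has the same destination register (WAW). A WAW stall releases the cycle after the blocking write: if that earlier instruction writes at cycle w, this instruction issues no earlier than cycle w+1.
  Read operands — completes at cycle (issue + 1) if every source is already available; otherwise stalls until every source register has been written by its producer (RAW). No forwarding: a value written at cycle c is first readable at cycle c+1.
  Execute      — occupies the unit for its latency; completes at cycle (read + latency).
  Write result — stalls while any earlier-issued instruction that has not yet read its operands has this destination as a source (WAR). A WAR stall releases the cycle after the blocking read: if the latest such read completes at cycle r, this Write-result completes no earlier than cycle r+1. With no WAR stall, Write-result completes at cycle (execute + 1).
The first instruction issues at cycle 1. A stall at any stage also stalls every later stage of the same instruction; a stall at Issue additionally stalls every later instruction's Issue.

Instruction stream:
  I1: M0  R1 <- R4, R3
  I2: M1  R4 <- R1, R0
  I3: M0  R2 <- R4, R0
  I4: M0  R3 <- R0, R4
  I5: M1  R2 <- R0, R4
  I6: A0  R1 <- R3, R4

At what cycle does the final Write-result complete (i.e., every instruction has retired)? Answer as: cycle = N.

I1: IS=1 RO=2 EX=7 WR=8
I2: IS=2 RO=9 EX=14 WR=15  [RAW R1: wait I1 write@8]
I3: IS=9 RO=16 EX=21 WR=22  [struct: M0 busy until I1 writes@8; RAW R4: wait I2 write@15]
I4: IS=23 RO=24 EX=29 WR=30  [struct: M0 busy until I3 writes@22]
I5: IS=24 RO=25 EX=30 WR=31
I6: IS=25 RO=31 EX=32 WR=33  [RAW R3: wait I4 write@30]

cycle = 33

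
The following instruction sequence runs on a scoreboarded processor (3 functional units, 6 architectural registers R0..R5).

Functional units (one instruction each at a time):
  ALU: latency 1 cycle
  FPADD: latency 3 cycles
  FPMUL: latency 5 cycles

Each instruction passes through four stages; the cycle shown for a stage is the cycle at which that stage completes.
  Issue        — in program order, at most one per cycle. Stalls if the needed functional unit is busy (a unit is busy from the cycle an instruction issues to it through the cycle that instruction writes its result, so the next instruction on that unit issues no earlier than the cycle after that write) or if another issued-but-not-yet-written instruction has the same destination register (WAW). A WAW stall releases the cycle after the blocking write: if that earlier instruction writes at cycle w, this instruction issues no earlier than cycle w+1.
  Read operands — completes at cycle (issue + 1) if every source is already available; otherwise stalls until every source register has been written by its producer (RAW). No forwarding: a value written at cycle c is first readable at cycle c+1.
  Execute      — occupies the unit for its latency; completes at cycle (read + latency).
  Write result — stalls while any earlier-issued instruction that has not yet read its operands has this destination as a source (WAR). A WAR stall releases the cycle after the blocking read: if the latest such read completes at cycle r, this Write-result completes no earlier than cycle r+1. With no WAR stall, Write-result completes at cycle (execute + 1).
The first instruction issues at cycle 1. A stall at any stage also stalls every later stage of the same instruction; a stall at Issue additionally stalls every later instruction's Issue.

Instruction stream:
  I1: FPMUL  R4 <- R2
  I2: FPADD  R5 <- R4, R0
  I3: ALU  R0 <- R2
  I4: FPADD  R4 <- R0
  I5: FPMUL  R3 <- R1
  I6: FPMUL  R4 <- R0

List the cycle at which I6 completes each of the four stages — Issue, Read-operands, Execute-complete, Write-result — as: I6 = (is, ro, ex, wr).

I6 = (23, 24, 29, 30)

c1: I1 dispatched to FPMUL
c2: I1 operands ready, I2 dispatched to FPADD
c3: I3 dispatched to ALU
c4: I3 operands ready
c5: I3 complete
c7: I1 complete
c8: R4←I1
c9: I2 operands ready
c10: R0←I3
c12: I2 complete
c13: R5←I2
c14: I4 dispatched to FPADD
c15: I4 operands ready, I5 dispatched to FPMUL
c16: I5 operands ready
c18: I4 complete
c19: R4←I4
c21: I5 complete
c22: R3←I5
c23: I6 dispatched to FPMUL
c24: I6 operands ready
c29: I6 complete
c30: R4←I6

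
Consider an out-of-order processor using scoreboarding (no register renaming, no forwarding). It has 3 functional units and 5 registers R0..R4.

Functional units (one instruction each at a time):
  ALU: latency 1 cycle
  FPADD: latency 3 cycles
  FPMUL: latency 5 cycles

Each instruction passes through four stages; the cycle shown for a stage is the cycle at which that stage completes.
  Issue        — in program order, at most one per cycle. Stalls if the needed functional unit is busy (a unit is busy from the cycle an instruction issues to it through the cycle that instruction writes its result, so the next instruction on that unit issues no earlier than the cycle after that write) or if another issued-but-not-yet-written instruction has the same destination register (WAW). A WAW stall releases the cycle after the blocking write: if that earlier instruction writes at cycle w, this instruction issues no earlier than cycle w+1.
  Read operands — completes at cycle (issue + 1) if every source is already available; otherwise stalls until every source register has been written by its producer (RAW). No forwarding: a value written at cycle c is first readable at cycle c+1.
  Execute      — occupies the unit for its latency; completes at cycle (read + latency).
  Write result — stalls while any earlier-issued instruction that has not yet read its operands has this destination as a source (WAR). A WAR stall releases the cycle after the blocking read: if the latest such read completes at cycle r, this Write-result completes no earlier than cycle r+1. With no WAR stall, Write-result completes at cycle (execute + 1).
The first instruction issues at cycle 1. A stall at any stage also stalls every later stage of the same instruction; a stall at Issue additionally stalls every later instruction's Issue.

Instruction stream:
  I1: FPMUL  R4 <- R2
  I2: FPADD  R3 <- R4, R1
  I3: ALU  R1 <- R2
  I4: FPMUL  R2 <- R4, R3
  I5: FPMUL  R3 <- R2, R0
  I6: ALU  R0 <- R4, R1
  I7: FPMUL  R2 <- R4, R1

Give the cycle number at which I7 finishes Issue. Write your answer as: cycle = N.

cycle = 29

  I1 | 1 | 2 | 7 | 8
  I2 | 2 | 9 | 12 | 13   RAW R4: wait I1 write@8
  I3 | 3 | 4 | 5 | 10   WAR R1: wait I2 read@9
  I4 | 9 | 14 | 19 | 20   struct: FPMUL busy until I1 writes@8 · RAW R3: wait I2 write@13
  I5 | 21 | 22 | 27 | 28   struct: FPMUL busy until I4 writes@20
  I6 | 22 | 23 | 24 | 25
  I7 | 29 | 30 | 35 | 36   struct: FPMUL busy until I5 writes@28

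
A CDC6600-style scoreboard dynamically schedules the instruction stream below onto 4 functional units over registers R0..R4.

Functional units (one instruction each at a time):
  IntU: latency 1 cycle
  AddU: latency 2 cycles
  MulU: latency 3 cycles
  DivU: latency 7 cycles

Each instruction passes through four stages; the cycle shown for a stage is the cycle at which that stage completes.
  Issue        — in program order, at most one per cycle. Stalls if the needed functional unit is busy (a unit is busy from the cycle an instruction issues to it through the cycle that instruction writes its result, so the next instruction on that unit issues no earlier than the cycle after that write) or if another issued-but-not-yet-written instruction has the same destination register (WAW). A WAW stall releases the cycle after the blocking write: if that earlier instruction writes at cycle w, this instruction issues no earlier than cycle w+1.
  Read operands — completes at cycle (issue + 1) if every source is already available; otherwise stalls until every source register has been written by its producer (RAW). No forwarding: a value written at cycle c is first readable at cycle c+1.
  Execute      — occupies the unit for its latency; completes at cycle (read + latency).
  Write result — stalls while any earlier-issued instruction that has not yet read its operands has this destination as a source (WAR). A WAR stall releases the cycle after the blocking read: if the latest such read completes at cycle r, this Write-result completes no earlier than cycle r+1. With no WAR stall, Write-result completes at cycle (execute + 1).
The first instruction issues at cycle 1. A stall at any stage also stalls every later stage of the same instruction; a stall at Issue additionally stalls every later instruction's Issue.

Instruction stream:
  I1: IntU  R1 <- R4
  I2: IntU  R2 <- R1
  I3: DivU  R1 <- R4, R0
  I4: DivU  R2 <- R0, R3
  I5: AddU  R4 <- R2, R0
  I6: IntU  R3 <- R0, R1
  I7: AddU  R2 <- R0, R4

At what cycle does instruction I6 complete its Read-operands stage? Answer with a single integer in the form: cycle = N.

cycle = 19

c1: I1 dispatched to IntU
c2: I1 operands ready
c3: I1 complete
c4: R1←I1
c5: I2 dispatched to IntU
c6: I2 operands ready, I3 dispatched to DivU
c7: I2 complete, I3 operands ready
c8: R2←I2
c14: I3 complete
c15: R1←I3
c16: I4 dispatched to DivU
c17: I4 operands ready, I5 dispatched to AddU
c18: I6 dispatched to IntU
c19: I6 operands ready
c20: I6 complete
c21: R3←I6
c24: I4 complete
c25: R2←I4
c26: I5 operands ready
c28: I5 complete
c29: R4←I5
c30: I7 dispatched to AddU
c31: I7 operands ready
c33: I7 complete
c34: R2←I7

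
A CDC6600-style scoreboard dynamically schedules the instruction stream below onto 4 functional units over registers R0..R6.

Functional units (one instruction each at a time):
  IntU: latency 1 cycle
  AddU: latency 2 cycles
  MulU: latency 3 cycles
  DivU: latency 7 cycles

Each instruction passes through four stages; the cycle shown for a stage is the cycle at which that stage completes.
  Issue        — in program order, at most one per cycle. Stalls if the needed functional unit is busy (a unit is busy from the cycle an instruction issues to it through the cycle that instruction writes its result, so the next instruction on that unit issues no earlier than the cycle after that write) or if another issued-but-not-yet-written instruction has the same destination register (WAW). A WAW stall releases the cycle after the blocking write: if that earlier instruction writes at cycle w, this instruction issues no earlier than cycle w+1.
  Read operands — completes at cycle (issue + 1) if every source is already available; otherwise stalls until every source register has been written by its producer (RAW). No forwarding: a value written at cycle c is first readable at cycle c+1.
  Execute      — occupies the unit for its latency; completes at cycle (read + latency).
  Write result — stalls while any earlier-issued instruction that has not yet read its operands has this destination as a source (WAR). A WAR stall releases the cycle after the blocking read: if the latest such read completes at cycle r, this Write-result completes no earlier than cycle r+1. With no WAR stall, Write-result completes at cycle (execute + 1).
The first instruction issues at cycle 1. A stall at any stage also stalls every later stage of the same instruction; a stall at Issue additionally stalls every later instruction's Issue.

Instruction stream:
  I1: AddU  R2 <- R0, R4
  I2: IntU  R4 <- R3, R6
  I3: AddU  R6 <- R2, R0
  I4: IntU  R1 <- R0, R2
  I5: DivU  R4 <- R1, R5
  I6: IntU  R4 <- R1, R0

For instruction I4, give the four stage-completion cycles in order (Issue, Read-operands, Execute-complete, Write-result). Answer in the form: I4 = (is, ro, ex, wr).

I1 -> (1, 2, 4, 5)
I2 -> (2, 3, 4, 5)
I3 -> (6, 7, 9, 10)  // struct: AddU busy until I1 writes@5
I4 -> (7, 8, 9, 10)
I5 -> (8, 11, 18, 19)  // RAW R1: wait I4 write@10
I6 -> (20, 21, 22, 23)  // WAW R4: wait I5 write@19

I4 = (7, 8, 9, 10)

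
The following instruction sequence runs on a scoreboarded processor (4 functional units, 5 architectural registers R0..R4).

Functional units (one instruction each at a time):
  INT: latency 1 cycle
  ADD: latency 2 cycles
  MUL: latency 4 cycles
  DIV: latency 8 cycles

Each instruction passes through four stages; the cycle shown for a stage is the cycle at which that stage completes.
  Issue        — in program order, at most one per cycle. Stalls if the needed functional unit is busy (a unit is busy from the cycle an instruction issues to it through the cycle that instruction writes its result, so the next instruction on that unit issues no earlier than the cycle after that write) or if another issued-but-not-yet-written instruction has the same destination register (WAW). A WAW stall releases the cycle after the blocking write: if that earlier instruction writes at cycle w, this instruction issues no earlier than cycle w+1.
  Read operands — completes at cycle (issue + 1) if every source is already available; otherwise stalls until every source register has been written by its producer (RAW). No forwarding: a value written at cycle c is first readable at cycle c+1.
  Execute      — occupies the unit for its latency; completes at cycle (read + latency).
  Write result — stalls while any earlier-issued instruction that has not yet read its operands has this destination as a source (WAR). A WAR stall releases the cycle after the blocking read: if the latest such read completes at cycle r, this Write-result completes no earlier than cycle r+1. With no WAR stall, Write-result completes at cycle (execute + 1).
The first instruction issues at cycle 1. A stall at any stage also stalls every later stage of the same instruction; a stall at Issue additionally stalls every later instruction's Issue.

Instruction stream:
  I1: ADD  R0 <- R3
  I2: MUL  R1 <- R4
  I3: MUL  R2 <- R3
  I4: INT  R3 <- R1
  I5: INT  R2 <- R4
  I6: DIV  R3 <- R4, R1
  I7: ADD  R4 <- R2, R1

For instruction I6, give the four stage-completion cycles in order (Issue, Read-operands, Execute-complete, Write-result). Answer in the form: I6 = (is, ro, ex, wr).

I6 = (17, 18, 26, 27)

c1: I1 issues→ADD
c2: I1 reads | I2 issues→MUL
c3: I2 reads
c4: I1 exec-done
c5: I1 writes R0
c7: I2 exec-done
c8: I2 writes R1
c9: I3 issues→MUL
c10: I3 reads | I4 issues→INT
c11: I4 reads
c12: I4 exec-done
c13: I4 writes R3
c14: I3 exec-done
c15: I3 writes R2
c16: I5 issues→INT
c17: I5 reads | I6 issues→DIV
c18: I5 exec-done | I6 reads | I7 issues→ADD
c19: I5 writes R2
c20: I7 reads
c22: I7 exec-done
c23: I7 writes R4
c26: I6 exec-done
c27: I6 writes R3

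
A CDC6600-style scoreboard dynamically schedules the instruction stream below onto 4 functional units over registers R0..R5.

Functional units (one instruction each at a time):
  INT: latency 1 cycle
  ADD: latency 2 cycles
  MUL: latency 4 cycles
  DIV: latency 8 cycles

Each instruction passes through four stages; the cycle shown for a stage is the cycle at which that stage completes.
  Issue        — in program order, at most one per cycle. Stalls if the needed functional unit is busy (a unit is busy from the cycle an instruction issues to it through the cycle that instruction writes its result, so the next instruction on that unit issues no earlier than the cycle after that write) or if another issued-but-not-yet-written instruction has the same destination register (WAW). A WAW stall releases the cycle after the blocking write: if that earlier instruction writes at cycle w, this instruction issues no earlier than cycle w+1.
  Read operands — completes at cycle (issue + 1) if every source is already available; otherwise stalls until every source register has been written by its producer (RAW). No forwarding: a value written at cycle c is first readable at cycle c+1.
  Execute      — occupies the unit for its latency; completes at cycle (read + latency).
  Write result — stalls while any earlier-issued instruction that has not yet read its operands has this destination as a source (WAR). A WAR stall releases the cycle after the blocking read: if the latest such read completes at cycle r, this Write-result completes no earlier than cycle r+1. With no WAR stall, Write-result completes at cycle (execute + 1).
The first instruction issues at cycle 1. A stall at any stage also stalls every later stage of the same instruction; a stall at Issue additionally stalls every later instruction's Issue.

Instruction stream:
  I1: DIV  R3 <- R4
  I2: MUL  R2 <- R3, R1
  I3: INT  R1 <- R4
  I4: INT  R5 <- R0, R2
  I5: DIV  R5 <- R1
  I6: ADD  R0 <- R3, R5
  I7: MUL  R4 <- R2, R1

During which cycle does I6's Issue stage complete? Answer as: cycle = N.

cycle = 22

I1  is:1  ro:2  ex:10  wr:11
I2  is:2  ro:12  ex:16  wr:17  — RAW R3: wait I1 write@11
I3  is:3  ro:4  ex:5  wr:13  — WAR R1: wait I2 read@12
I4  is:14  ro:18  ex:19  wr:20  — struct: INT busy until I3 writes@13, RAW R2: wait I2 write@17
I5  is:21  ro:22  ex:30  wr:31  — WAW R5: wait I4 write@20
I6  is:22  ro:32  ex:34  wr:35  — RAW R5: wait I5 write@31
I7  is:23  ro:24  ex:28  wr:29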